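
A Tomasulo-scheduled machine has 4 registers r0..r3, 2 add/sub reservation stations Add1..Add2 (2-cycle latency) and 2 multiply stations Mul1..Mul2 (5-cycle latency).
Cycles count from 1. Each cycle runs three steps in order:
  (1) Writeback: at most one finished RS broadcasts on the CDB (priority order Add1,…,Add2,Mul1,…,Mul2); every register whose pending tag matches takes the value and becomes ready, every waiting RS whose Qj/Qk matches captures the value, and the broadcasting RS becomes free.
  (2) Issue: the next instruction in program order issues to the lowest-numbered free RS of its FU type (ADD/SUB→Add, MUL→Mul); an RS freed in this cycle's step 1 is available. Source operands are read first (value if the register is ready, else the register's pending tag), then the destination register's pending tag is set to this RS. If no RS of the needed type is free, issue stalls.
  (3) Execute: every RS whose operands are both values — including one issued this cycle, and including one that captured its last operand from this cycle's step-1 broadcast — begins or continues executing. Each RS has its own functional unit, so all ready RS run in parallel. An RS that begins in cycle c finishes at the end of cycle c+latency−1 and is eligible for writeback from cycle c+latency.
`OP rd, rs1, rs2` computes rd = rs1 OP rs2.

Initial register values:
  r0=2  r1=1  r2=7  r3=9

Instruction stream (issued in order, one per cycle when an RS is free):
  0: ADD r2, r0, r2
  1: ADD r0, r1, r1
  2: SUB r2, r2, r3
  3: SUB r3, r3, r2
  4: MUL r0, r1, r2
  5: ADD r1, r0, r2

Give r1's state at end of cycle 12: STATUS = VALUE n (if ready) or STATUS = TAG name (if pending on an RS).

c1: issue ADD r2<-Add1 | r0:2,r1:1,r2:Add1,r3:9
c2: issue ADD r0<-Add2 | r0:Add2,r1:1,r2:Add1,r3:9
c3: CDB Add1=9; issue SUB r2<-Add1 | r0:Add2,r1:1,r2:Add1,r3:9
c4: CDB Add2=2; issue SUB r3<-Add2 | r0:2,r1:1,r2:Add1,r3:Add2
c5: CDB Add1=0; issue MUL r0<-Mul1 | r0:Mul1,r1:1,r2:0,r3:Add2
c6: issue ADD r1<-Add1 | r0:Mul1,r1:Add1,r2:0,r3:Add2
c7: CDB Add2=9 | r0:Mul1,r1:Add1,r2:0,r3:9
c8: - | r0:Mul1,r1:Add1,r2:0,r3:9
c9: - | r0:Mul1,r1:Add1,r2:0,r3:9
c10: CDB Mul1=0 | r0:0,r1:Add1,r2:0,r3:9
c11: - | r0:0,r1:Add1,r2:0,r3:9
c12: CDB Add1=0 | r0:0,r1:0,r2:0,r3:9

STATUS = VALUE 0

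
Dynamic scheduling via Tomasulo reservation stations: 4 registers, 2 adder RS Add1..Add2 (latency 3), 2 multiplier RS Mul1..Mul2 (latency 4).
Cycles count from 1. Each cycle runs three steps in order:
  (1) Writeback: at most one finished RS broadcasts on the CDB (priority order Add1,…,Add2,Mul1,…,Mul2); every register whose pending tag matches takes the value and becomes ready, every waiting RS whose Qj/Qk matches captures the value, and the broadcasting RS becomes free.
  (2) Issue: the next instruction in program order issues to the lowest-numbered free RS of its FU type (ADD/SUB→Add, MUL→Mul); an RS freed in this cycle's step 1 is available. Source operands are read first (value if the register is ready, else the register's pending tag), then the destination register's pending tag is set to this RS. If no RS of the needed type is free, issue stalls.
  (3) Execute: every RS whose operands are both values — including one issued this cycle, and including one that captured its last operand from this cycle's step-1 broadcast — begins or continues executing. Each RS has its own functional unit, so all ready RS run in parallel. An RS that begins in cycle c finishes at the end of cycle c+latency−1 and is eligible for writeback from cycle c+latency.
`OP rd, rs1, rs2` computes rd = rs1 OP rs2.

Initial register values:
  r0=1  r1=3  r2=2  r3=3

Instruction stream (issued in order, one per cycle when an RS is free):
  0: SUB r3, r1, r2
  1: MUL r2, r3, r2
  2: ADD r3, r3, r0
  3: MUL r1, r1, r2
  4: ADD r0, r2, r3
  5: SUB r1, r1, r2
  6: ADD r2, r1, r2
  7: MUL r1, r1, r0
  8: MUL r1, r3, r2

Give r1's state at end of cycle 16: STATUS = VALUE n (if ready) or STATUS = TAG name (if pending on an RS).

cycle 1: issue SUB r3<-Add1 // r0:1,r1:3,r2:2,r3:Add1
cycle 2: issue MUL r2<-Mul1 // r0:1,r1:3,r2:Mul1,r3:Add1
cycle 3: issue ADD r3<-Add2 // r0:1,r1:3,r2:Mul1,r3:Add2
cycle 4: CDB Add1=1; issue MUL r1<-Mul2 // r0:1,r1:Mul2,r2:Mul1,r3:Add2
cycle 5: issue ADD r0<-Add1 // r0:Add1,r1:Mul2,r2:Mul1,r3:Add2
cycle 6: stall // r0:Add1,r1:Mul2,r2:Mul1,r3:Add2
cycle 7: CDB Add2=2; issue SUB r1<-Add2 // r0:Add1,r1:Add2,r2:Mul1,r3:2
cycle 8: CDB Mul1=2; stall // r0:Add1,r1:Add2,r2:2,r3:2
cycle 9: stall // r0:Add1,r1:Add2,r2:2,r3:2
cycle 10: stall // r0:Add1,r1:Add2,r2:2,r3:2
cycle 11: CDB Add1=4; issue ADD r2<-Add1 // r0:4,r1:Add2,r2:Add1,r3:2
cycle 12: CDB Mul2=6; issue MUL r1<-Mul1 // r0:4,r1:Mul1,r2:Add1,r3:2
cycle 13: issue MUL r1<-Mul2 // r0:4,r1:Mul2,r2:Add1,r3:2
cycle 14: - // r0:4,r1:Mul2,r2:Add1,r3:2
cycle 15: CDB Add2=4 // r0:4,r1:Mul2,r2:Add1,r3:2
cycle 16: - // r0:4,r1:Mul2,r2:Add1,r3:2

STATUS = TAG Mul2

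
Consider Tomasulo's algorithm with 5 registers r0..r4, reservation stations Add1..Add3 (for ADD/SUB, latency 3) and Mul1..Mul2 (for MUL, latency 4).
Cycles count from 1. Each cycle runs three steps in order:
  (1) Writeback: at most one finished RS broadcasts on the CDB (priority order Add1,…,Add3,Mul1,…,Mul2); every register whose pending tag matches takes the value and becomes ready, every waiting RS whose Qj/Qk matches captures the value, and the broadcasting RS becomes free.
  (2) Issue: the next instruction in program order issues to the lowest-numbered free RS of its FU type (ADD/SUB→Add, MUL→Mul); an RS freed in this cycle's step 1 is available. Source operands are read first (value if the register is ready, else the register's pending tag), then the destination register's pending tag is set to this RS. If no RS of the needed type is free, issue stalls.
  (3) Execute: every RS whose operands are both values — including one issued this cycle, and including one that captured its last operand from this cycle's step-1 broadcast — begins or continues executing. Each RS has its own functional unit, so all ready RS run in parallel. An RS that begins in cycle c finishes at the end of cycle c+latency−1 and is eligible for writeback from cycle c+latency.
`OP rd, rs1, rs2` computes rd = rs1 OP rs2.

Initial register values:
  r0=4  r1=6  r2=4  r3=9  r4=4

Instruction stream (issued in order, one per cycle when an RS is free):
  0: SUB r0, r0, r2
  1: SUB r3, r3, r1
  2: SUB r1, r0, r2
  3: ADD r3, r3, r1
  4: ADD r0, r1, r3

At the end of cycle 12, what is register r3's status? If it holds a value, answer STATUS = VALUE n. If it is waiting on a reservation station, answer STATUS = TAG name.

  c1: issue SUB r0<-Add1  regs: r0:Add1,r1:6,r2:4,r3:9,r4:4
  c2: issue SUB r3<-Add2  regs: r0:Add1,r1:6,r2:4,r3:Add2,r4:4
  c3: issue SUB r1<-Add3  regs: r0:Add1,r1:Add3,r2:4,r3:Add2,r4:4
  c4: CDB Add1=0; issue ADD r3<-Add1  regs: r0:0,r1:Add3,r2:4,r3:Add1,r4:4
  c5: CDB Add2=3; issue ADD r0<-Add2  regs: r0:Add2,r1:Add3,r2:4,r3:Add1,r4:4
  c6: -  regs: r0:Add2,r1:Add3,r2:4,r3:Add1,r4:4
  c7: CDB Add3=-4  regs: r0:Add2,r1:-4,r2:4,r3:Add1,r4:4
  c8: -  regs: r0:Add2,r1:-4,r2:4,r3:Add1,r4:4
  c9: -  regs: r0:Add2,r1:-4,r2:4,r3:Add1,r4:4
  c10: CDB Add1=-1  regs: r0:Add2,r1:-4,r2:4,r3:-1,r4:4
  c11: -  regs: r0:Add2,r1:-4,r2:4,r3:-1,r4:4
  c12: -  regs: r0:Add2,r1:-4,r2:4,r3:-1,r4:4

STATUS = VALUE -1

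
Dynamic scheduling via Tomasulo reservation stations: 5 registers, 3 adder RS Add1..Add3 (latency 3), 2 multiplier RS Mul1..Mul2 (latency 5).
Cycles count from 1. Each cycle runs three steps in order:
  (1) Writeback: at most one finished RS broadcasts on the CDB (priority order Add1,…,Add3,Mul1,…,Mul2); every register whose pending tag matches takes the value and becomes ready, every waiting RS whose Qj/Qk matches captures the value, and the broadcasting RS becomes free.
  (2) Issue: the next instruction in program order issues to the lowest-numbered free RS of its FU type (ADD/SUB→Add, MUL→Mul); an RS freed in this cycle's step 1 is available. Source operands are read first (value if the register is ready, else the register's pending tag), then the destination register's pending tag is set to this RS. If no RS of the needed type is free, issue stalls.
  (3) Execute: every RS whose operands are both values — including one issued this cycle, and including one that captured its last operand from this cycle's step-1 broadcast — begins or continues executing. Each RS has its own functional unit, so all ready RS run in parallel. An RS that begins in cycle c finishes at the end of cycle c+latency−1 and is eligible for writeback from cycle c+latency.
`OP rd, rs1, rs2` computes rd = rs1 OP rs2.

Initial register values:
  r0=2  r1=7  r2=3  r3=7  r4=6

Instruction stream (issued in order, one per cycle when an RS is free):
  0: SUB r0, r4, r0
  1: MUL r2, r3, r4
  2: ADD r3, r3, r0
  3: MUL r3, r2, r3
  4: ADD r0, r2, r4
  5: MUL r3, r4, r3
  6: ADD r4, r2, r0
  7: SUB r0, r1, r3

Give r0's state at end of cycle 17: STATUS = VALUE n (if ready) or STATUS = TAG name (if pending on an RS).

STATUS = TAG Add3

  c1: issue SUB r0<-Add1  regs: r0:Add1,r1:7,r2:3,r3:7,r4:6
  c2: issue MUL r2<-Mul1  regs: r0:Add1,r1:7,r2:Mul1,r3:7,r4:6
  c3: issue ADD r3<-Add2  regs: r0:Add1,r1:7,r2:Mul1,r3:Add2,r4:6
  c4: CDB Add1=4; issue MUL r3<-Mul2  regs: r0:4,r1:7,r2:Mul1,r3:Mul2,r4:6
  c5: issue ADD r0<-Add1  regs: r0:Add1,r1:7,r2:Mul1,r3:Mul2,r4:6
  c6: stall  regs: r0:Add1,r1:7,r2:Mul1,r3:Mul2,r4:6
  c7: CDB Add2=11; stall  regs: r0:Add1,r1:7,r2:Mul1,r3:Mul2,r4:6
  c8: CDB Mul1=42; issue MUL r3<-Mul1  regs: r0:Add1,r1:7,r2:42,r3:Mul1,r4:6
  c9: issue ADD r4<-Add2  regs: r0:Add1,r1:7,r2:42,r3:Mul1,r4:Add2
  c10: issue SUB r0<-Add3  regs: r0:Add3,r1:7,r2:42,r3:Mul1,r4:Add2
  c11: CDB Add1=48  regs: r0:Add3,r1:7,r2:42,r3:Mul1,r4:Add2
  c12: -  regs: r0:Add3,r1:7,r2:42,r3:Mul1,r4:Add2
  c13: CDB Mul2=462  regs: r0:Add3,r1:7,r2:42,r3:Mul1,r4:Add2
  c14: CDB Add2=90  regs: r0:Add3,r1:7,r2:42,r3:Mul1,r4:90
  c15: -  regs: r0:Add3,r1:7,r2:42,r3:Mul1,r4:90
  c16: -  regs: r0:Add3,r1:7,r2:42,r3:Mul1,r4:90
  c17: -  regs: r0:Add3,r1:7,r2:42,r3:Mul1,r4:90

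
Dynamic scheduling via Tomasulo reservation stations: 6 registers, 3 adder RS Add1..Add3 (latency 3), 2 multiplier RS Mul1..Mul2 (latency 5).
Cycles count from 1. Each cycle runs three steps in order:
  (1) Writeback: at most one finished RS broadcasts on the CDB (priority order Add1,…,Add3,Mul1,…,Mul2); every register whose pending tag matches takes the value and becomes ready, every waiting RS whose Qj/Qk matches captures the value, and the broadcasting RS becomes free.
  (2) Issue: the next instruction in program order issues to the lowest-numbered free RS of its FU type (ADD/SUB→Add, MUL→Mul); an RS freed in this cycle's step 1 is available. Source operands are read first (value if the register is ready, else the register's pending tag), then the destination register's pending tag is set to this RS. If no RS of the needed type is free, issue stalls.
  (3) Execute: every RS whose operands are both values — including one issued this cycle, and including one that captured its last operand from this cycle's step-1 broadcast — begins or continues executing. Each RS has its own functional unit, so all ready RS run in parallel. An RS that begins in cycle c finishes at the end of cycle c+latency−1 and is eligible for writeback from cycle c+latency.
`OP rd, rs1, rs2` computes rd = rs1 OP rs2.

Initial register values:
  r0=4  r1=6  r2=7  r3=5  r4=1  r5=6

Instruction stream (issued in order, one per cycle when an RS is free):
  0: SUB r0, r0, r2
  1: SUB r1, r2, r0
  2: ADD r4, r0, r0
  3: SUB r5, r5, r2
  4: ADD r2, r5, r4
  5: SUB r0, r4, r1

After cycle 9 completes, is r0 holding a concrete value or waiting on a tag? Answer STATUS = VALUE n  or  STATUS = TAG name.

STATUS = TAG Add2

cycle 1: issue SUB r0<-Add1 // r0:Add1,r1:6,r2:7,r3:5,r4:1,r5:6
cycle 2: issue SUB r1<-Add2 // r0:Add1,r1:Add2,r2:7,r3:5,r4:1,r5:6
cycle 3: issue ADD r4<-Add3 // r0:Add1,r1:Add2,r2:7,r3:5,r4:Add3,r5:6
cycle 4: CDB Add1=-3; issue SUB r5<-Add1 // r0:-3,r1:Add2,r2:7,r3:5,r4:Add3,r5:Add1
cycle 5: stall // r0:-3,r1:Add2,r2:7,r3:5,r4:Add3,r5:Add1
cycle 6: stall // r0:-3,r1:Add2,r2:7,r3:5,r4:Add3,r5:Add1
cycle 7: CDB Add1=-1; issue ADD r2<-Add1 // r0:-3,r1:Add2,r2:Add1,r3:5,r4:Add3,r5:-1
cycle 8: CDB Add2=10; issue SUB r0<-Add2 // r0:Add2,r1:10,r2:Add1,r3:5,r4:Add3,r5:-1
cycle 9: CDB Add3=-6 // r0:Add2,r1:10,r2:Add1,r3:5,r4:-6,r5:-1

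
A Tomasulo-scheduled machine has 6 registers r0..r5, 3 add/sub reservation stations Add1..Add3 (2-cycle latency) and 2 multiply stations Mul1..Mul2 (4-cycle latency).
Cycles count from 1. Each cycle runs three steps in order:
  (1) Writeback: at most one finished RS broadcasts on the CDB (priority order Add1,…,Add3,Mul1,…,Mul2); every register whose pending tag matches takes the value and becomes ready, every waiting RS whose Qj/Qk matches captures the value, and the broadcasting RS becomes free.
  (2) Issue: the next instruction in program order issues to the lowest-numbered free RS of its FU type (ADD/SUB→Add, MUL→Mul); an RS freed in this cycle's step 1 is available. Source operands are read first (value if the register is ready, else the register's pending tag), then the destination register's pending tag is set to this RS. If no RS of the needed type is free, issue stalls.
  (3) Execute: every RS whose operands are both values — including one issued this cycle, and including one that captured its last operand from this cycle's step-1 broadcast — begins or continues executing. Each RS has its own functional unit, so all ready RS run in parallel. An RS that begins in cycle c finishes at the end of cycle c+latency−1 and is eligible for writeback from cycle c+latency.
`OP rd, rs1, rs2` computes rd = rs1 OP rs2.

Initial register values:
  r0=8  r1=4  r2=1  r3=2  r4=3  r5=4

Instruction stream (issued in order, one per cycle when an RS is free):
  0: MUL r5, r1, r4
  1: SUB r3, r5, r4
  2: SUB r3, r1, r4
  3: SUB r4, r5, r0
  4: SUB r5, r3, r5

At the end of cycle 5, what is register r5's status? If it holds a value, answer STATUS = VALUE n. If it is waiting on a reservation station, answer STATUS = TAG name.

STATUS = TAG Add2

c1: issue MUL r5<-Mul1 | r0:8,r1:4,r2:1,r3:2,r4:3,r5:Mul1
c2: issue SUB r3<-Add1 | r0:8,r1:4,r2:1,r3:Add1,r4:3,r5:Mul1
c3: issue SUB r3<-Add2 | r0:8,r1:4,r2:1,r3:Add2,r4:3,r5:Mul1
c4: issue SUB r4<-Add3 | r0:8,r1:4,r2:1,r3:Add2,r4:Add3,r5:Mul1
c5: CDB Add2=1; issue SUB r5<-Add2 | r0:8,r1:4,r2:1,r3:1,r4:Add3,r5:Add2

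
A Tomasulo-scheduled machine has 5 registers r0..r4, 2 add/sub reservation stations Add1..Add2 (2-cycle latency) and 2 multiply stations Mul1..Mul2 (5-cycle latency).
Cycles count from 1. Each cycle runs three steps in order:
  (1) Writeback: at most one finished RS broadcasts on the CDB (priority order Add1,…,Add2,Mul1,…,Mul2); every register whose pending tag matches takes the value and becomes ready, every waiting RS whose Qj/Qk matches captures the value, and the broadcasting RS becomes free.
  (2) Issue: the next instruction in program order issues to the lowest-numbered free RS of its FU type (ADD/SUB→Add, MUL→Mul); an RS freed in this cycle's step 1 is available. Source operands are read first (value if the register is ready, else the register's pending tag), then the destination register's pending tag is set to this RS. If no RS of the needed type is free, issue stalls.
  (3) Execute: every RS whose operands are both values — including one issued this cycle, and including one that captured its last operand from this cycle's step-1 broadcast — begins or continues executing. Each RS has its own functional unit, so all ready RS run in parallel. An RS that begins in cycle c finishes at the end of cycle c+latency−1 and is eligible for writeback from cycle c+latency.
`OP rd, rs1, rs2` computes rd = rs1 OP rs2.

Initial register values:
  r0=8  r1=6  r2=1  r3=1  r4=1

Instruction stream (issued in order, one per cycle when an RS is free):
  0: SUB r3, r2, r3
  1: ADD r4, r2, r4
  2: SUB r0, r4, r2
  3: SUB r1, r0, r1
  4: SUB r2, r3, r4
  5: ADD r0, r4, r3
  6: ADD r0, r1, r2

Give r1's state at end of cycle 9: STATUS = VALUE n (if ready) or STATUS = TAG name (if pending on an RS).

STATUS = VALUE -5

cycle 1: issue SUB r3<-Add1 // r0:8,r1:6,r2:1,r3:Add1,r4:1
cycle 2: issue ADD r4<-Add2 // r0:8,r1:6,r2:1,r3:Add1,r4:Add2
cycle 3: CDB Add1=0; issue SUB r0<-Add1 // r0:Add1,r1:6,r2:1,r3:0,r4:Add2
cycle 4: CDB Add2=2; issue SUB r1<-Add2 // r0:Add1,r1:Add2,r2:1,r3:0,r4:2
cycle 5: stall // r0:Add1,r1:Add2,r2:1,r3:0,r4:2
cycle 6: CDB Add1=1; issue SUB r2<-Add1 // r0:1,r1:Add2,r2:Add1,r3:0,r4:2
cycle 7: stall // r0:1,r1:Add2,r2:Add1,r3:0,r4:2
cycle 8: CDB Add1=-2; issue ADD r0<-Add1 // r0:Add1,r1:Add2,r2:-2,r3:0,r4:2
cycle 9: CDB Add2=-5; issue ADD r0<-Add2 // r0:Add2,r1:-5,r2:-2,r3:0,r4:2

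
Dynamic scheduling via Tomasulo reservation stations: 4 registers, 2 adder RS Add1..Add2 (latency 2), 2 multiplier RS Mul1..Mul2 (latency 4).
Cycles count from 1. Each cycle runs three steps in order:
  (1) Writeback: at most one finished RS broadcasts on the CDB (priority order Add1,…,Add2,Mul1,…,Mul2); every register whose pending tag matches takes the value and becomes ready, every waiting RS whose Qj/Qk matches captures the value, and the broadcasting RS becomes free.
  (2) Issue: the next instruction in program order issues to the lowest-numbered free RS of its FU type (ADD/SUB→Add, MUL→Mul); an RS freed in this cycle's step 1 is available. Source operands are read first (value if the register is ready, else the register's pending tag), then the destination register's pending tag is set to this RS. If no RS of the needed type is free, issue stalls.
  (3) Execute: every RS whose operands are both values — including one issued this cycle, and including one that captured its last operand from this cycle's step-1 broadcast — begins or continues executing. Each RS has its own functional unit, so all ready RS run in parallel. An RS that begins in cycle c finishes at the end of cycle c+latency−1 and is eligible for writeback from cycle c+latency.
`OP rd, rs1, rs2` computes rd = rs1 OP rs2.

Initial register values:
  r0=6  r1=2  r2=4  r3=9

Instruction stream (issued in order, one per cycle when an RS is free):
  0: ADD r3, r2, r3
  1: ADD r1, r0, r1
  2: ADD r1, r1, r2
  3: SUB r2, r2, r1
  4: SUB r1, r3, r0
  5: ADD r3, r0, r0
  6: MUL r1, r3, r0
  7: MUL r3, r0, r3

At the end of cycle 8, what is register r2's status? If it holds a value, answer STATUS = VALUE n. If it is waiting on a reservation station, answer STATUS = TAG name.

STATUS = TAG Add2

cycle 1: issue ADD r3<-Add1 // r0:6,r1:2,r2:4,r3:Add1
cycle 2: issue ADD r1<-Add2 // r0:6,r1:Add2,r2:4,r3:Add1
cycle 3: CDB Add1=13; issue ADD r1<-Add1 // r0:6,r1:Add1,r2:4,r3:13
cycle 4: CDB Add2=8; issue SUB r2<-Add2 // r0:6,r1:Add1,r2:Add2,r3:13
cycle 5: stall // r0:6,r1:Add1,r2:Add2,r3:13
cycle 6: CDB Add1=12; issue SUB r1<-Add1 // r0:6,r1:Add1,r2:Add2,r3:13
cycle 7: stall // r0:6,r1:Add1,r2:Add2,r3:13
cycle 8: CDB Add1=7; issue ADD r3<-Add1 // r0:6,r1:7,r2:Add2,r3:Add1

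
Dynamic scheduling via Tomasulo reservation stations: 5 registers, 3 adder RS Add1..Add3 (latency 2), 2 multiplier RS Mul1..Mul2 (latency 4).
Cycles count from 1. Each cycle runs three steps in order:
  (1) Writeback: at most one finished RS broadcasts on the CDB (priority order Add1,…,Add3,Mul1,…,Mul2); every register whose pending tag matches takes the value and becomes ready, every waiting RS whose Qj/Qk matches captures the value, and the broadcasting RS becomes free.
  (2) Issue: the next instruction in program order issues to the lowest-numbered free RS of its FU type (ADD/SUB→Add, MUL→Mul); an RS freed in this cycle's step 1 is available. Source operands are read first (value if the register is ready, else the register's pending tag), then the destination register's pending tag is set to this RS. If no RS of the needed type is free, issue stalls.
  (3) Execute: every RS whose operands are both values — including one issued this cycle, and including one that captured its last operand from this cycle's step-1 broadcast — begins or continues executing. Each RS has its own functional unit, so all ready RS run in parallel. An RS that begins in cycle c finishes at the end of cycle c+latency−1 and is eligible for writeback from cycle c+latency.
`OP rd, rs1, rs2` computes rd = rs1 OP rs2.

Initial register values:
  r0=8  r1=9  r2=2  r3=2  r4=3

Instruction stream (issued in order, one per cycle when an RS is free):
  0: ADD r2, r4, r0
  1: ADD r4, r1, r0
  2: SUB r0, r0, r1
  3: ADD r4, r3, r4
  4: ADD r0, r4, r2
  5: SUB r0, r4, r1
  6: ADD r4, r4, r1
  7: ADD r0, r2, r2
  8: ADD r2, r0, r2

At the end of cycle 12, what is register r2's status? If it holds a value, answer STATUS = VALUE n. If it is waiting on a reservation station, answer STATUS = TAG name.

STATUS = VALUE 33

cycle 1: issue ADD r2<-Add1 // r0:8,r1:9,r2:Add1,r3:2,r4:3
cycle 2: issue ADD r4<-Add2 // r0:8,r1:9,r2:Add1,r3:2,r4:Add2
cycle 3: CDB Add1=11; issue SUB r0<-Add1 // r0:Add1,r1:9,r2:11,r3:2,r4:Add2
cycle 4: CDB Add2=17; issue ADD r4<-Add2 // r0:Add1,r1:9,r2:11,r3:2,r4:Add2
cycle 5: CDB Add1=-1; issue ADD r0<-Add1 // r0:Add1,r1:9,r2:11,r3:2,r4:Add2
cycle 6: CDB Add2=19; issue SUB r0<-Add2 // r0:Add2,r1:9,r2:11,r3:2,r4:19
cycle 7: issue ADD r4<-Add3 // r0:Add2,r1:9,r2:11,r3:2,r4:Add3
cycle 8: CDB Add1=30; issue ADD r0<-Add1 // r0:Add1,r1:9,r2:11,r3:2,r4:Add3
cycle 9: CDB Add2=10; issue ADD r2<-Add2 // r0:Add1,r1:9,r2:Add2,r3:2,r4:Add3
cycle 10: CDB Add1=22 // r0:22,r1:9,r2:Add2,r3:2,r4:Add3
cycle 11: CDB Add3=28 // r0:22,r1:9,r2:Add2,r3:2,r4:28
cycle 12: CDB Add2=33 // r0:22,r1:9,r2:33,r3:2,r4:28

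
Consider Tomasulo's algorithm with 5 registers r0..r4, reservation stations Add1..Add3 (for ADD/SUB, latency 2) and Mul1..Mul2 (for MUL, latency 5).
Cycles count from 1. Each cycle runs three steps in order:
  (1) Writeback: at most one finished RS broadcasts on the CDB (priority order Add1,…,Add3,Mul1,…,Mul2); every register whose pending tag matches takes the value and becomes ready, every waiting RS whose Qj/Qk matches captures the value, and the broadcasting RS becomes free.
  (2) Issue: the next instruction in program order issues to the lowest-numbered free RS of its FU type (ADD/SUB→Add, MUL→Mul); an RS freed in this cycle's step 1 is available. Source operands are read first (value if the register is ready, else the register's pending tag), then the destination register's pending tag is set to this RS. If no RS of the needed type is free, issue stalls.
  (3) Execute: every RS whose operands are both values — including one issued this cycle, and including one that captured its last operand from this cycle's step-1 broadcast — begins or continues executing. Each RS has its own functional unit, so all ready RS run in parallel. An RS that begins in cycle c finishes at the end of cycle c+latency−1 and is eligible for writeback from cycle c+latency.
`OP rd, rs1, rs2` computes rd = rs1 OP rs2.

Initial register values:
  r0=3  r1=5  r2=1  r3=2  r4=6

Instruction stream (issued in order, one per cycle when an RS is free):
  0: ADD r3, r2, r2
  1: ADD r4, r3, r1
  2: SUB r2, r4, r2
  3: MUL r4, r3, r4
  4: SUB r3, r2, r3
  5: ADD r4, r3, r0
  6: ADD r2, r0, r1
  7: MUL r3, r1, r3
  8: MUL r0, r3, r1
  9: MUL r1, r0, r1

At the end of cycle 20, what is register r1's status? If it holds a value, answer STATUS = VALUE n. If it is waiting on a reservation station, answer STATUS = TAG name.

STATUS = TAG Mul2

c1: issue ADD r3<-Add1 | r0:3,r1:5,r2:1,r3:Add1,r4:6
c2: issue ADD r4<-Add2 | r0:3,r1:5,r2:1,r3:Add1,r4:Add2
c3: CDB Add1=2; issue SUB r2<-Add1 | r0:3,r1:5,r2:Add1,r3:2,r4:Add2
c4: issue MUL r4<-Mul1 | r0:3,r1:5,r2:Add1,r3:2,r4:Mul1
c5: CDB Add2=7; issue SUB r3<-Add2 | r0:3,r1:5,r2:Add1,r3:Add2,r4:Mul1
c6: issue ADD r4<-Add3 | r0:3,r1:5,r2:Add1,r3:Add2,r4:Add3
c7: CDB Add1=6; issue ADD r2<-Add1 | r0:3,r1:5,r2:Add1,r3:Add2,r4:Add3
c8: issue MUL r3<-Mul2 | r0:3,r1:5,r2:Add1,r3:Mul2,r4:Add3
c9: CDB Add1=8; stall | r0:3,r1:5,r2:8,r3:Mul2,r4:Add3
c10: CDB Add2=4; stall | r0:3,r1:5,r2:8,r3:Mul2,r4:Add3
c11: CDB Mul1=14; issue MUL r0<-Mul1 | r0:Mul1,r1:5,r2:8,r3:Mul2,r4:Add3
c12: CDB Add3=7; stall | r0:Mul1,r1:5,r2:8,r3:Mul2,r4:7
c13: stall | r0:Mul1,r1:5,r2:8,r3:Mul2,r4:7
c14: stall | r0:Mul1,r1:5,r2:8,r3:Mul2,r4:7
c15: CDB Mul2=20; issue MUL r1<-Mul2 | r0:Mul1,r1:Mul2,r2:8,r3:20,r4:7
c16: - | r0:Mul1,r1:Mul2,r2:8,r3:20,r4:7
c17: - | r0:Mul1,r1:Mul2,r2:8,r3:20,r4:7
c18: - | r0:Mul1,r1:Mul2,r2:8,r3:20,r4:7
c19: - | r0:Mul1,r1:Mul2,r2:8,r3:20,r4:7
c20: CDB Mul1=100 | r0:100,r1:Mul2,r2:8,r3:20,r4:7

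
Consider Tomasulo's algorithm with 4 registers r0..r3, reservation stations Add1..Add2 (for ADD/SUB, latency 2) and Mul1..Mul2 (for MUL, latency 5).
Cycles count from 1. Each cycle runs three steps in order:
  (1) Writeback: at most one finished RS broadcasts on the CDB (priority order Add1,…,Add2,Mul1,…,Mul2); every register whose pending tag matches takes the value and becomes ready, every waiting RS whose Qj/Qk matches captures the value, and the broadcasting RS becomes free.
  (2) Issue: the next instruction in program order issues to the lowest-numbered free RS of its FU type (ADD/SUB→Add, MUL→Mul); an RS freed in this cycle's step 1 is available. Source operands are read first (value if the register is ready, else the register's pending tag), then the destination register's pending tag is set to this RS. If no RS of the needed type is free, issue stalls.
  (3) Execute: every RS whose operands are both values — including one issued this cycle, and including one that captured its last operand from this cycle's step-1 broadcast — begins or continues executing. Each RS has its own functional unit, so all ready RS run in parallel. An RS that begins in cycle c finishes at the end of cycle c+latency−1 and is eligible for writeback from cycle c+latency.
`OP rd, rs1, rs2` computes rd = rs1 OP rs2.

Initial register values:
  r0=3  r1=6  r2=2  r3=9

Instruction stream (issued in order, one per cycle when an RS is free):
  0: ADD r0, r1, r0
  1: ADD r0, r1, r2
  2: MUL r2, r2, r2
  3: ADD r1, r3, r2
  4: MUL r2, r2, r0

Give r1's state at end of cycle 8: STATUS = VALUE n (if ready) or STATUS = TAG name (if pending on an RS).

  c1: issue ADD r0<-Add1  regs: r0:Add1,r1:6,r2:2,r3:9
  c2: issue ADD r0<-Add2  regs: r0:Add2,r1:6,r2:2,r3:9
  c3: CDB Add1=9; issue MUL r2<-Mul1  regs: r0:Add2,r1:6,r2:Mul1,r3:9
  c4: CDB Add2=8; issue ADD r1<-Add1  regs: r0:8,r1:Add1,r2:Mul1,r3:9
  c5: issue MUL r2<-Mul2  regs: r0:8,r1:Add1,r2:Mul2,r3:9
  c6: -  regs: r0:8,r1:Add1,r2:Mul2,r3:9
  c7: -  regs: r0:8,r1:Add1,r2:Mul2,r3:9
  c8: CDB Mul1=4  regs: r0:8,r1:Add1,r2:Mul2,r3:9

STATUS = TAG Add1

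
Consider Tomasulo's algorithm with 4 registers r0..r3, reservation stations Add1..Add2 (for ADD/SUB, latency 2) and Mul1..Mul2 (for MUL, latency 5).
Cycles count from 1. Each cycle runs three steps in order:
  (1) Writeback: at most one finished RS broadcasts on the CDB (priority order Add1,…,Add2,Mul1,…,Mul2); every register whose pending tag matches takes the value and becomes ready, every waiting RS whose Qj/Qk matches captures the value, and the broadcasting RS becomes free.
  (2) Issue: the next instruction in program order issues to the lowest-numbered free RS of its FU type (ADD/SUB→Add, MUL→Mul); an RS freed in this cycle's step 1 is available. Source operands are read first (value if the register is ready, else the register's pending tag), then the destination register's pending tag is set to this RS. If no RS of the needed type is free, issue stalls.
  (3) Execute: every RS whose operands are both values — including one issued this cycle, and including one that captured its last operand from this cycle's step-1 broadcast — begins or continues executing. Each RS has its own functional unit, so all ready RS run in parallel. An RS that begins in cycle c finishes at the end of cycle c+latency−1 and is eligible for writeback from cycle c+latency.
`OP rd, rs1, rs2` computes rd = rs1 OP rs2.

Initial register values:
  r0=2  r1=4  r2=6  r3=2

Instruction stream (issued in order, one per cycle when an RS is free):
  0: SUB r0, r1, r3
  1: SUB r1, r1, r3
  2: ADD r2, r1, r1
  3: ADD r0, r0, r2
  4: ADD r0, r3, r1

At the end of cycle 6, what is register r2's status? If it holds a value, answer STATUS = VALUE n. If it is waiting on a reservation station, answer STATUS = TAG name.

STATUS = VALUE 4

cycle 1: issue SUB r0<-Add1 // r0:Add1,r1:4,r2:6,r3:2
cycle 2: issue SUB r1<-Add2 // r0:Add1,r1:Add2,r2:6,r3:2
cycle 3: CDB Add1=2; issue ADD r2<-Add1 // r0:2,r1:Add2,r2:Add1,r3:2
cycle 4: CDB Add2=2; issue ADD r0<-Add2 // r0:Add2,r1:2,r2:Add1,r3:2
cycle 5: stall // r0:Add2,r1:2,r2:Add1,r3:2
cycle 6: CDB Add1=4; issue ADD r0<-Add1 // r0:Add1,r1:2,r2:4,r3:2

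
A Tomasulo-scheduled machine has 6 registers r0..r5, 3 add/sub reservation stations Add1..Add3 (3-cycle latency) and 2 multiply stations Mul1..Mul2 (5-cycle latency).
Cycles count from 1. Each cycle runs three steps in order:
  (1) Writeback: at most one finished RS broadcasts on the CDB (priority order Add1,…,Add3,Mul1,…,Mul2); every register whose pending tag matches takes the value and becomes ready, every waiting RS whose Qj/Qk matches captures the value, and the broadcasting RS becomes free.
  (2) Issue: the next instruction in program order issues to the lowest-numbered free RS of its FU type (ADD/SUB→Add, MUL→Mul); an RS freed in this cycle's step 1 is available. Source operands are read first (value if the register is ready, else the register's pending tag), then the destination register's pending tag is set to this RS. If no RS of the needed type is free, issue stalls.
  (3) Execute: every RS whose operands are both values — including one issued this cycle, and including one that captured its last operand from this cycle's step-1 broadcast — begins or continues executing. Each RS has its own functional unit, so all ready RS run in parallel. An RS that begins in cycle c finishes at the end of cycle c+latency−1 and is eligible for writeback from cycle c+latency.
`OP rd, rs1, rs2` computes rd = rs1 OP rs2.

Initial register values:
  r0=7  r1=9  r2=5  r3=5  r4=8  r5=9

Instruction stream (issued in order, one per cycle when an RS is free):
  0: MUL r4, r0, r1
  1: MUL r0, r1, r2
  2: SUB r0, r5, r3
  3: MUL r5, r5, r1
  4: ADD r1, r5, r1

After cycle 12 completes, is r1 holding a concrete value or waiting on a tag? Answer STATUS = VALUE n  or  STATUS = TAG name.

c1: issue MUL r4<-Mul1 | r0:7,r1:9,r2:5,r3:5,r4:Mul1,r5:9
c2: issue MUL r0<-Mul2 | r0:Mul2,r1:9,r2:5,r3:5,r4:Mul1,r5:9
c3: issue SUB r0<-Add1 | r0:Add1,r1:9,r2:5,r3:5,r4:Mul1,r5:9
c4: stall | r0:Add1,r1:9,r2:5,r3:5,r4:Mul1,r5:9
c5: stall | r0:Add1,r1:9,r2:5,r3:5,r4:Mul1,r5:9
c6: CDB Add1=4; stall | r0:4,r1:9,r2:5,r3:5,r4:Mul1,r5:9
c7: CDB Mul1=63; issue MUL r5<-Mul1 | r0:4,r1:9,r2:5,r3:5,r4:63,r5:Mul1
c8: CDB Mul2=45; issue ADD r1<-Add1 | r0:4,r1:Add1,r2:5,r3:5,r4:63,r5:Mul1
c9: - | r0:4,r1:Add1,r2:5,r3:5,r4:63,r5:Mul1
c10: - | r0:4,r1:Add1,r2:5,r3:5,r4:63,r5:Mul1
c11: - | r0:4,r1:Add1,r2:5,r3:5,r4:63,r5:Mul1
c12: CDB Mul1=81 | r0:4,r1:Add1,r2:5,r3:5,r4:63,r5:81

STATUS = TAG Add1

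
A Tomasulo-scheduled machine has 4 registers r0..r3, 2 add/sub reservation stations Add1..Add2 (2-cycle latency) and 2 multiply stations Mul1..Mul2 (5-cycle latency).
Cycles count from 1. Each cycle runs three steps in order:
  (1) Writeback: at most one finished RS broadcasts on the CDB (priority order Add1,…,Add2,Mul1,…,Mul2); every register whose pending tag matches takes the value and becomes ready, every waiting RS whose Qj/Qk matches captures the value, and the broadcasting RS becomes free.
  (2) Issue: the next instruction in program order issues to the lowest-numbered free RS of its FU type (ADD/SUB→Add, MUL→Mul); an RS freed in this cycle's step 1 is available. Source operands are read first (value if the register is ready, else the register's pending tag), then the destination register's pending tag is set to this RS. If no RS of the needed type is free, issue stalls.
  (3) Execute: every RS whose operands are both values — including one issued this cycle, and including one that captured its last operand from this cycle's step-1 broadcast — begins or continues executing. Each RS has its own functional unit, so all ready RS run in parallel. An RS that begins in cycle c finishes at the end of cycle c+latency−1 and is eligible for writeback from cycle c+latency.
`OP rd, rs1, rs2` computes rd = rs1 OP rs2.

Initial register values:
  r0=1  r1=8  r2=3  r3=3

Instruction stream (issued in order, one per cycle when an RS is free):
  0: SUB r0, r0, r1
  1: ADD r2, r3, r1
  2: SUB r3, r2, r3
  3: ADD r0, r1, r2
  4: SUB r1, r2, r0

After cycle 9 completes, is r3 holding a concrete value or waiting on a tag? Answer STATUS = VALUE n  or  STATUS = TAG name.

  c1: issue SUB r0<-Add1  regs: r0:Add1,r1:8,r2:3,r3:3
  c2: issue ADD r2<-Add2  regs: r0:Add1,r1:8,r2:Add2,r3:3
  c3: CDB Add1=-7; issue SUB r3<-Add1  regs: r0:-7,r1:8,r2:Add2,r3:Add1
  c4: CDB Add2=11; issue ADD r0<-Add2  regs: r0:Add2,r1:8,r2:11,r3:Add1
  c5: stall  regs: r0:Add2,r1:8,r2:11,r3:Add1
  c6: CDB Add1=8; issue SUB r1<-Add1  regs: r0:Add2,r1:Add1,r2:11,r3:8
  c7: CDB Add2=19  regs: r0:19,r1:Add1,r2:11,r3:8
  c8: -  regs: r0:19,r1:Add1,r2:11,r3:8
  c9: CDB Add1=-8  regs: r0:19,r1:-8,r2:11,r3:8

STATUS = VALUE 8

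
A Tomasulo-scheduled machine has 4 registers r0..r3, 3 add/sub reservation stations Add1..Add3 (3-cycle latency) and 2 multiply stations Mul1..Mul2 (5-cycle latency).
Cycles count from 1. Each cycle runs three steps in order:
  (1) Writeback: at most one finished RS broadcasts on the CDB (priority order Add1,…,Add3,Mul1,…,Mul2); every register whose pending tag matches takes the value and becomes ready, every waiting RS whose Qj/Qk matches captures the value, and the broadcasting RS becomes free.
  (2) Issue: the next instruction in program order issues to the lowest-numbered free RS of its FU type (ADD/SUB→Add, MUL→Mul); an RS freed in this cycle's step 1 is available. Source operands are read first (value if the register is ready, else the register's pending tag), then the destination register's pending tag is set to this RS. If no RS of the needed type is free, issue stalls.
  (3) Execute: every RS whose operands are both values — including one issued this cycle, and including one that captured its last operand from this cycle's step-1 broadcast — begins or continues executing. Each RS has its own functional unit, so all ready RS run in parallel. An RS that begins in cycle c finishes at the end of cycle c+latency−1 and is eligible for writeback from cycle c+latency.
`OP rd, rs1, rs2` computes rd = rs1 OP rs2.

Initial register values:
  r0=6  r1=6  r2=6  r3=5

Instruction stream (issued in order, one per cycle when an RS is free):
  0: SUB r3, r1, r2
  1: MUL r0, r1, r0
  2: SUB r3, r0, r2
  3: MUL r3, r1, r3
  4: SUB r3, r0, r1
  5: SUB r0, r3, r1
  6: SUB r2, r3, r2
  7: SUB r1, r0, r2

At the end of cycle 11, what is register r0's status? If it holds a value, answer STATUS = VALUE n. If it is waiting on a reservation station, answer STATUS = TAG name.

STATUS = TAG Add3

cycle 1: issue SUB r3<-Add1 // r0:6,r1:6,r2:6,r3:Add1
cycle 2: issue MUL r0<-Mul1 // r0:Mul1,r1:6,r2:6,r3:Add1
cycle 3: issue SUB r3<-Add2 // r0:Mul1,r1:6,r2:6,r3:Add2
cycle 4: CDB Add1=0; issue MUL r3<-Mul2 // r0:Mul1,r1:6,r2:6,r3:Mul2
cycle 5: issue SUB r3<-Add1 // r0:Mul1,r1:6,r2:6,r3:Add1
cycle 6: issue SUB r0<-Add3 // r0:Add3,r1:6,r2:6,r3:Add1
cycle 7: CDB Mul1=36; stall // r0:Add3,r1:6,r2:6,r3:Add1
cycle 8: stall // r0:Add3,r1:6,r2:6,r3:Add1
cycle 9: stall // r0:Add3,r1:6,r2:6,r3:Add1
cycle 10: CDB Add1=30; issue SUB r2<-Add1 // r0:Add3,r1:6,r2:Add1,r3:30
cycle 11: CDB Add2=30; issue SUB r1<-Add2 // r0:Add3,r1:Add2,r2:Add1,r3:30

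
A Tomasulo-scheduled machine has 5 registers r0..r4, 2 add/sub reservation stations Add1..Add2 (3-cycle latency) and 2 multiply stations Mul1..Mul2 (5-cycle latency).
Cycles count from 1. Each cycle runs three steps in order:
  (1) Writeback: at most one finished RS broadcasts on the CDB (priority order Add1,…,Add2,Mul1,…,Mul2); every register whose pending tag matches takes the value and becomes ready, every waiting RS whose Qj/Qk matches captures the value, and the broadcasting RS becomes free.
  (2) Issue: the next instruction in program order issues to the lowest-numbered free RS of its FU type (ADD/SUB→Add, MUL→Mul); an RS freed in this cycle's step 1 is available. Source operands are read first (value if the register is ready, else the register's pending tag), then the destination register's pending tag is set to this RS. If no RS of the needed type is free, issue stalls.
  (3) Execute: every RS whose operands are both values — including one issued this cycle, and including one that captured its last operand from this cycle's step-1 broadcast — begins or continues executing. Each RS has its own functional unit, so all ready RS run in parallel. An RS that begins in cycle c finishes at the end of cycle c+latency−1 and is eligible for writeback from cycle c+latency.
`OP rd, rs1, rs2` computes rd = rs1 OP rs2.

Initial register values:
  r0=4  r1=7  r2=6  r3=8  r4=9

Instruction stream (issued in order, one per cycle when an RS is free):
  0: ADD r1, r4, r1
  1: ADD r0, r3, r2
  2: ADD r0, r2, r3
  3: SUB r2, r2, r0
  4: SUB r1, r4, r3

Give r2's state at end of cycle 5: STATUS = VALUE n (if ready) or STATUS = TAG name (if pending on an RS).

cycle 1: issue ADD r1<-Add1 // r0:4,r1:Add1,r2:6,r3:8,r4:9
cycle 2: issue ADD r0<-Add2 // r0:Add2,r1:Add1,r2:6,r3:8,r4:9
cycle 3: stall // r0:Add2,r1:Add1,r2:6,r3:8,r4:9
cycle 4: CDB Add1=16; issue ADD r0<-Add1 // r0:Add1,r1:16,r2:6,r3:8,r4:9
cycle 5: CDB Add2=14; issue SUB r2<-Add2 // r0:Add1,r1:16,r2:Add2,r3:8,r4:9

STATUS = TAG Add2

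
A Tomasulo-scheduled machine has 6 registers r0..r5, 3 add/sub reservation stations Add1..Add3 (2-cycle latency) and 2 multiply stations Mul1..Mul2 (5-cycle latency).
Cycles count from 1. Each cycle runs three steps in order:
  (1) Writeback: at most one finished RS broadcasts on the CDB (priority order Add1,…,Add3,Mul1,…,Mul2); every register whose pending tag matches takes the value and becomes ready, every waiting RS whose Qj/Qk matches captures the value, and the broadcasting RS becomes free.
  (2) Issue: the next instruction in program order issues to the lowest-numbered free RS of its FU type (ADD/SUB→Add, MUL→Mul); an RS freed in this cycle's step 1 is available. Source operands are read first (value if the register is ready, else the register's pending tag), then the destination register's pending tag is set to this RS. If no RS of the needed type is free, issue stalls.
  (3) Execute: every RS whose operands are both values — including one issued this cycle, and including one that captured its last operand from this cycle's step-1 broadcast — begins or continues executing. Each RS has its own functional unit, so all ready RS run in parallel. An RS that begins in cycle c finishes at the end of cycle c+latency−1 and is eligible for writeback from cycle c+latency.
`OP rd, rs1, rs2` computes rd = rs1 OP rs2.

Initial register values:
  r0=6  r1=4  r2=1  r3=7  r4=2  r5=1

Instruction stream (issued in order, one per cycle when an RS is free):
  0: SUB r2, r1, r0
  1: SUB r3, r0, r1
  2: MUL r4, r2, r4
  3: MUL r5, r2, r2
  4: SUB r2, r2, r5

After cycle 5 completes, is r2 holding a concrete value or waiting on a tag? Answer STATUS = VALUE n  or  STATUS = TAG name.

STATUS = TAG Add1

  c1: issue SUB r2<-Add1  regs: r0:6,r1:4,r2:Add1,r3:7,r4:2,r5:1
  c2: issue SUB r3<-Add2  regs: r0:6,r1:4,r2:Add1,r3:Add2,r4:2,r5:1
  c3: CDB Add1=-2; issue MUL r4<-Mul1  regs: r0:6,r1:4,r2:-2,r3:Add2,r4:Mul1,r5:1
  c4: CDB Add2=2; issue MUL r5<-Mul2  regs: r0:6,r1:4,r2:-2,r3:2,r4:Mul1,r5:Mul2
  c5: issue SUB r2<-Add1  regs: r0:6,r1:4,r2:Add1,r3:2,r4:Mul1,r5:Mul2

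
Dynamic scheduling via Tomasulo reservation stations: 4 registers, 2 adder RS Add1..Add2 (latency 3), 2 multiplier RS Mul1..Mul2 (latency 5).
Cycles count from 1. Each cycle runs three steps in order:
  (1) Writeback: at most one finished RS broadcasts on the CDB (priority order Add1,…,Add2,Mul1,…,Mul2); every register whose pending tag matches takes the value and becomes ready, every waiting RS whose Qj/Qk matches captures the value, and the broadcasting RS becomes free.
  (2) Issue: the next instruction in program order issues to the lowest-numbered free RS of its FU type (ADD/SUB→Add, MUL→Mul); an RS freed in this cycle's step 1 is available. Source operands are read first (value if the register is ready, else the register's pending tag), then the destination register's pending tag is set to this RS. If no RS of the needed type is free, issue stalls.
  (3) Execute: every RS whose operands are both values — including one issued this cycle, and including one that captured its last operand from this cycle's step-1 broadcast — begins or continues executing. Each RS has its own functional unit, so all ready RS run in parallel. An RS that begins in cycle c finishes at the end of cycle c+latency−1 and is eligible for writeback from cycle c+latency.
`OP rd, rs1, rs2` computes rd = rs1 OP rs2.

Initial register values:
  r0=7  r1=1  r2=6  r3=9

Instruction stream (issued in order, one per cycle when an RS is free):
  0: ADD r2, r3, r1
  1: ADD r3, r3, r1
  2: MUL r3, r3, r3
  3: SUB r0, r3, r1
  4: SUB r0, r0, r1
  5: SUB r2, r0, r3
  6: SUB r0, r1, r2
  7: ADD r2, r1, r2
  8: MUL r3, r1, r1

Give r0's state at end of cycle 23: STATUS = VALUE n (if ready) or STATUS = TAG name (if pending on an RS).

  c1: issue ADD r2<-Add1  regs: r0:7,r1:1,r2:Add1,r3:9
  c2: issue ADD r3<-Add2  regs: r0:7,r1:1,r2:Add1,r3:Add2
  c3: issue MUL r3<-Mul1  regs: r0:7,r1:1,r2:Add1,r3:Mul1
  c4: CDB Add1=10; issue SUB r0<-Add1  regs: r0:Add1,r1:1,r2:10,r3:Mul1
  c5: CDB Add2=10; issue SUB r0<-Add2  regs: r0:Add2,r1:1,r2:10,r3:Mul1
  c6: stall  regs: r0:Add2,r1:1,r2:10,r3:Mul1
  c7: stall  regs: r0:Add2,r1:1,r2:10,r3:Mul1
  c8: stall  regs: r0:Add2,r1:1,r2:10,r3:Mul1
  c9: stall  regs: r0:Add2,r1:1,r2:10,r3:Mul1
  c10: CDB Mul1=100; stall  regs: r0:Add2,r1:1,r2:10,r3:100
  c11: stall  regs: r0:Add2,r1:1,r2:10,r3:100
  c12: stall  regs: r0:Add2,r1:1,r2:10,r3:100
  c13: CDB Add1=99; issue SUB r2<-Add1  regs: r0:Add2,r1:1,r2:Add1,r3:100
  c14: stall  regs: r0:Add2,r1:1,r2:Add1,r3:100
  c15: stall  regs: r0:Add2,r1:1,r2:Add1,r3:100
  c16: CDB Add2=98; issue SUB r0<-Add2  regs: r0:Add2,r1:1,r2:Add1,r3:100
  c17: stall  regs: r0:Add2,r1:1,r2:Add1,r3:100
  c18: stall  regs: r0:Add2,r1:1,r2:Add1,r3:100
  c19: CDB Add1=-2; issue ADD r2<-Add1  regs: r0:Add2,r1:1,r2:Add1,r3:100
  c20: issue MUL r3<-Mul1  regs: r0:Add2,r1:1,r2:Add1,r3:Mul1
  c21: -  regs: r0:Add2,r1:1,r2:Add1,r3:Mul1
  c22: CDB Add1=-1  regs: r0:Add2,r1:1,r2:-1,r3:Mul1
  c23: CDB Add2=3  regs: r0:3,r1:1,r2:-1,r3:Mul1

STATUS = VALUE 3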